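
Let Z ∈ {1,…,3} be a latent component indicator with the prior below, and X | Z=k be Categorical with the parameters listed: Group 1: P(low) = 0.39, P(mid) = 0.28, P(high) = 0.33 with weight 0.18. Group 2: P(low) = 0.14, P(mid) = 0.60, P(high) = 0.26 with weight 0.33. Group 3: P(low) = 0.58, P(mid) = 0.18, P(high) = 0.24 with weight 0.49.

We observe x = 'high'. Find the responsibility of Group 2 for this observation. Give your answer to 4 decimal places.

0.3265

Apply Bayes' rule: the posterior for each component is proportional to its prior times its likelihood at x.
Component likelihoods at x = 'high':
  p_1 = P(high | comp) = 0.33
  p_2 = P(high | comp) = 0.26
  p_3 = P(high | comp) = 0.24
Prior × likelihood for each component:
  w_1·p_1 = 0.18 × 0.33 = 0.0594
  w_2·p_2 = 0.33 × 0.26 = 0.0858
  w_3·p_3 = 0.49 × 0.24 = 0.1176
Marginal: 0.0594 + 0.0858 + 0.1176 = 0.2628
P(Group 2 | the observation) ≈ 0.3265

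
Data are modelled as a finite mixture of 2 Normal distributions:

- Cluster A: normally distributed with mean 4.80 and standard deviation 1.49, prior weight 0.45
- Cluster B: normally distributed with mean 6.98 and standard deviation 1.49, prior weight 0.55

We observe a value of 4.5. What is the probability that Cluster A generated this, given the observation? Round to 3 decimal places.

0.762

By Bayes' theorem, P(k | x) = w_k f_k(x) / Σ_j w_j f_j(x).
Evaluate each component's likelihood at the observed value:
  L_A = 0.262374
  L_B = 0.0670124
Unnormalised posteriors:
  w_A·L_A = 0.45 × 0.262374 = 0.118068
  w_B·L_B = 0.55 × 0.0670124 = 0.0368568
Evidence: 0.118068 + 0.0368568 = 0.154925
P(Cluster A | data) = 0.118068 / 0.154925 ≈ 0.762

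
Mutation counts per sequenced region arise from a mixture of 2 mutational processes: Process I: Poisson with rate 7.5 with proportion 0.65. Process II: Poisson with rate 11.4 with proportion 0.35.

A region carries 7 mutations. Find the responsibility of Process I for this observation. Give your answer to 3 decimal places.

0.830

P(component k | x) = π_k·f_k(x) / marginal(x), where marginal(x) = Σ_j π_j·f_j(x).
Poisson probabilities:
  f_I = e^(−7.5)·7.5^7/7! = 0.146484
  f_II = e^(−11.4)·11.4^7/7! = 0.0555836
Prior × likelihood for each component:
  π_I·f_I = 0.65 × 0.146484 = 0.0952145
  π_II·f_II = 0.35 × 0.0555836 = 0.0194542
Normaliser: 0.0952145 + 0.0194542 = 0.114669
Responsibility of Process I: 0.0952145 / 0.114669 ≈ 0.830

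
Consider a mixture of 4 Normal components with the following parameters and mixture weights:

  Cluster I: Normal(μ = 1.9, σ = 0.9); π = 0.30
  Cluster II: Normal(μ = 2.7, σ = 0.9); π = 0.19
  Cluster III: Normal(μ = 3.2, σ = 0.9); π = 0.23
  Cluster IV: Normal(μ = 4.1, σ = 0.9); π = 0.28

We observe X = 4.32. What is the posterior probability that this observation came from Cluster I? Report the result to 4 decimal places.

0.0191

The responsibility of component k is P(Z=k) f_k(x) divided by Σ_j P(Z=j) f_j(x).
Evaluate each component's likelihood at the observed value:
  L_I = (1/(0.9·√(2π)))·exp(−(4.32−1.9)²/(2·0.9²)) = 0.443269·exp(-3.61506) = 0.0119307
  L_II = (1/(0.9·√(2π)))·exp(−(4.32−2.7)²/(2·0.9²)) = 0.443269·exp(-1.62000) = 0.0877224
  L_III = (1/(0.9·√(2π)))·exp(−(4.32−3.2)²/(2·0.9²)) = 0.443269·exp(-0.77432) = 0.204355
  L_IV = (1/(0.9·√(2π)))·exp(−(4.32−4.1)²/(2·0.9²)) = 0.443269·exp(-0.02988) = 0.430222
Weight by the priors:
  P(Z=I)·L_I = 0.30 × 0.0119307 = 0.00357921
  P(Z=II)·L_II = 0.19 × 0.0877224 = 0.0166673
  P(Z=III)·L_III = 0.23 × 0.204355 = 0.0470015
  P(Z=IV)·L_IV = 0.28 × 0.430222 = 0.120462
Sum: 0.00357921 + 0.0166673 + 0.0470015 + 0.120462 = 0.18771
Responsibility of Cluster I: 0.00357921 / 0.18771 ≈ 0.0191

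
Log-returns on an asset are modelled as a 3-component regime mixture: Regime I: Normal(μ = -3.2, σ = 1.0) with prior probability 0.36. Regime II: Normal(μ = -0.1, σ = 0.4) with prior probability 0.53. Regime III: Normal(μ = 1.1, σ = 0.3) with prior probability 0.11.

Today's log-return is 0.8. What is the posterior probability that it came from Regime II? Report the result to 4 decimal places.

Apply Bayes' rule: the posterior for each component is proportional to its prior times its likelihood at x.
Evaluate each component's likelihood at the observed value:
  L_I = (1/(1.0·√(2π)))·exp(−(0.8−-3.2)²/(2·1.0²)) = 0.398942·exp(-8.00000) = 0.00013383
  L_II = (1/(0.4·√(2π)))·exp(−(0.8−-0.1)²/(2·0.4²)) = 0.997356·exp(-2.53125) = 0.0793491
  L_III = (1/(0.3·√(2π)))·exp(−(0.8−1.1)²/(2·0.3²)) = 1.329808·exp(-0.50000) = 0.806569
Unnormalised posteriors:
  π_I·L_I = 0.36 × 0.00013383 = 4.81789e-05
  π_II·L_II = 0.53 × 0.0793491 = 0.042055
  π_III·L_III = 0.11 × 0.806569 = 0.0887226
Denominator: 4.81789e-05 + 0.042055 + 0.0887226 = 0.130826
So the posterior for Regime II is 0.042055 / 0.130826 ≈ 0.3215.

0.3215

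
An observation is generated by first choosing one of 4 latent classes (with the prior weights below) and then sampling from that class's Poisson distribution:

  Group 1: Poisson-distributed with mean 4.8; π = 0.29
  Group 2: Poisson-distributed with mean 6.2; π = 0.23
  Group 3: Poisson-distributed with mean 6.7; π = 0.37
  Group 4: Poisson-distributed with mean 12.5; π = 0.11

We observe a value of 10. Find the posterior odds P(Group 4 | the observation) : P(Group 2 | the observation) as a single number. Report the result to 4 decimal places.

0.9745

Since P(k|x) ∝ π_k f_k(x), the posterior odds are π_i f_i(x) / (π_j f_j(x)).
Evaluate each component's likelihood at the observed value:
  L_1 = 0.0147243
  L_2 = 0.0469384
  L_3 = 0.0618318
  L_4 = 0.0956436
Odds = (0.11/0.23) × (0.0956436/0.0469384) = 0.478261 × 2.03764 ≈ 0.9745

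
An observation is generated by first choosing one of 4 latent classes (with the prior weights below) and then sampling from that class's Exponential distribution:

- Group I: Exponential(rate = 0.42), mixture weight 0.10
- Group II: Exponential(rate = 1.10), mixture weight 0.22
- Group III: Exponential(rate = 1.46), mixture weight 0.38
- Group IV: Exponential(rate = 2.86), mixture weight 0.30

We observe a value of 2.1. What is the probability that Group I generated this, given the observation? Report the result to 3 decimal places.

P(component k | x) = π_k·f_k(x) / marginal(x), where marginal(x) = Σ_j π_j·f_j(x).
Exponential densities:
  L_I = 0.42·e^(−0.42·2.1) = 0.42·e^(−0.8820) = 0.173861
  L_II = 1.10·e^(−1.10·2.1) = 1.10·e^(−2.3100) = 0.109187
  L_III = 1.46·e^(−1.46·2.1) = 1.46·e^(−3.0660) = 0.0680465
  L_IV = 2.86·e^(−2.86·2.1) = 2.86·e^(−6.0060) = 0.00704682
Unnormalised posteriors:
  π_I·L_I = 0.10 × 0.173861 = 0.0173861
  π_II·L_II = 0.22 × 0.109187 = 0.0240212
  π_III·L_III = 0.38 × 0.0680465 = 0.0258577
  π_IV·L_IV = 0.30 × 0.00704682 = 0.00211405
Denominator: 0.0173861 + 0.0240212 + 0.0258577 + 0.00211405 = 0.069379
So the posterior for Group I is 0.0173861 / 0.069379 ≈ 0.251.

0.251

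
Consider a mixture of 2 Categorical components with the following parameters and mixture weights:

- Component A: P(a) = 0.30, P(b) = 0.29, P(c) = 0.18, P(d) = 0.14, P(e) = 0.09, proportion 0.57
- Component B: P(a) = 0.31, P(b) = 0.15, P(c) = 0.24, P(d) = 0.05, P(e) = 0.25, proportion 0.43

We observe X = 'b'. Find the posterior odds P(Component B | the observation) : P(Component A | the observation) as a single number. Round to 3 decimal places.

Posterior odds = (π_i f_i(x)) / (π_j f_j(x)); the normalising sum cancels.
Component likelihoods at x = 'b':
  f_A = 0.29
  f_B = 0.15
0.0645 / 0.1653 ≈ 0.390

0.390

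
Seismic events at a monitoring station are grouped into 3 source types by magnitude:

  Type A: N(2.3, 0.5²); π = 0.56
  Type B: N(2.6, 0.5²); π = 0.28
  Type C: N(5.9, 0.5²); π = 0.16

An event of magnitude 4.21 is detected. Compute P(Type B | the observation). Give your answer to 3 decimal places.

0.633

By Bayes' theorem, P(k | x) = π_k f_k(x) / Σ_j π_j f_j(x).
Evaluate each component's likelihood at the observed value:
  f_A = (1/(0.5·√(2π)))·exp(−(4.21−2.3)²/(2·0.5²)) = 0.797885·exp(-7.29620) = 0.000541054
  f_B = (1/(0.5·√(2π)))·exp(−(4.21−2.6)²/(2·0.5²)) = 0.797885·exp(-5.18420) = 0.00447168
  f_C = (1/(0.5·√(2π)))·exp(−(4.21−5.9)²/(2·0.5²)) = 0.797885·exp(-5.71220) = 0.00263732
Prior × likelihood for each component:
  π_A·f_A = 0.56 × 0.000541054 = 0.00030299
  π_B·f_B = 0.28 × 0.00447168 = 0.00125207
  π_C·f_C = 0.16 × 0.00263732 = 0.000421971
Sum: 0.00030299 + 0.00125207 + 0.000421971 = 0.00197703
P(Type B | x) = 0.00125207 / 0.00197703 ≈ 0.633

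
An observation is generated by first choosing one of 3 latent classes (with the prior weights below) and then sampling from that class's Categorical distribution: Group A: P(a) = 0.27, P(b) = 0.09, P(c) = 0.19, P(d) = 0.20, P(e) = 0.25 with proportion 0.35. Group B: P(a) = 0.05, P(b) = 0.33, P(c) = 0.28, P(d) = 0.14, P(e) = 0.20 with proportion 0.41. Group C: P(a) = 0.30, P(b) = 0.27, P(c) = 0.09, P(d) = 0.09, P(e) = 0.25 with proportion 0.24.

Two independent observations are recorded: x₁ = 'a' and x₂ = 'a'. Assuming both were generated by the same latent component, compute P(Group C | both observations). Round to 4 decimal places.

0.4487

By Bayes' theorem, P(k | x) = P(Z=k) f_k(x) / Σ_j P(Z=j) f_j(x).
Since both observations come from the same component, the likelihood for component k is f_k(x₁)·f_k(x₂).
  p_A = [P(a | comp) = 0.27] × [0.27] = 0.0729
  p_B = [P(a | comp) = 0.05] × [0.05] = 0.0025
  p_C = [P(a | comp) = 0.30] × [0.3] = 0.09
Multiply by the mixture weights:
  P(Z=A)·p_A = 0.35 × 0.0729 = 0.025515
  P(Z=B)·p_B = 0.41 × 0.0025 = 0.001025
  P(Z=C)·p_C = 0.24 × 0.09 = 0.0216
Marginal: 0.025515 + 0.001025 + 0.0216 = 0.04814
P(Group C | x₁,x₂) ≈ 0.4487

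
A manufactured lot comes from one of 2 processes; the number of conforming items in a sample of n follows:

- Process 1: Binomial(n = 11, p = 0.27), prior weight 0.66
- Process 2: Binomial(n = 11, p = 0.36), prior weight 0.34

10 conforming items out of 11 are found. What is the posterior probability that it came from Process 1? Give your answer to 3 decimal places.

0.111

Apply Bayes' rule: the posterior for each component is proportional to its prior times its likelihood at x.
Binomial probabilities:
  p_1 = 1.65331e-05
  p_2 = 0.000257394
Weight by the priors:
  π_1·p_1 = 0.66 × 1.65331e-05 = 1.09118e-05
  π_2·p_2 = 0.34 × 0.000257394 = 8.75138e-05
Marginal: 1.09118e-05 + 8.75138e-05 = 9.84256e-05
P(Process 1 | 10 conforming items out of 11) ≈ 0.111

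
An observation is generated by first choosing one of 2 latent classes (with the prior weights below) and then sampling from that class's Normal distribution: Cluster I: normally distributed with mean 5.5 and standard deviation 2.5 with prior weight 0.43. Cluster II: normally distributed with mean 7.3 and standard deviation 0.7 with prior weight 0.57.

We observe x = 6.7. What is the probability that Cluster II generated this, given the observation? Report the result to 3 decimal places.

0.786

The responsibility of component k is π_k f_k(x) divided by Σ_j π_j f_j(x).
Evaluate each component's likelihood at the observed value:
  f_I = 0.142213
  f_II = 0.394707
Weight by the priors:
  π_I·f_I = 0.43 × 0.142213 = 0.0611516
  π_II·f_II = 0.57 × 0.394707 = 0.224983
Sum: 0.0611516 + 0.224983 = 0.286135
Responsibility of Cluster II: 0.224983 / 0.286135 ≈ 0.786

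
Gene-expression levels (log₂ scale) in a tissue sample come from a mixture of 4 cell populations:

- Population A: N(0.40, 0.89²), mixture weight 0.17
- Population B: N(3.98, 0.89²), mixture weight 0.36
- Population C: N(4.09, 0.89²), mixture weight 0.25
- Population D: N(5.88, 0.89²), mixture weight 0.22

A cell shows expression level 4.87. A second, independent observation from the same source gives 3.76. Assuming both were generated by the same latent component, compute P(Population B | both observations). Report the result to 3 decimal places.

The responsibility of component k is w_k f_k(x) divided by Σ_j w_j f_j(x).
Since both observations come from the same component, the likelihood for component k is f_k(x₁)·f_k(x₂).
  f_A = [(1/(0.89·√(2π)))·exp(−(4.87−0.40)²/(2·0.89²)) = 0.448250·exp(-12.61261) = 1.49256e-06] × [0.000360226] = 5.3766e-10
  f_B = [(1/(0.89·√(2π)))·exp(−(4.87−3.98)²/(2·0.89²)) = 0.448250·exp(-0.50000) = 0.271877] × [0.434762] = 0.118202
  f_C = [(1/(0.89·√(2π)))·exp(−(4.87−4.09)²/(2·0.89²)) = 0.448250·exp(-0.38404) = 0.305304] × [0.418472] = 0.127761
  f_D = [(1/(0.89·√(2π)))·exp(−(4.87−5.88)²/(2·0.89²)) = 0.448250·exp(-0.64392) = 0.235434] × [0.0262676] = 0.00618427
Unnormalised posteriors:
  w_A·f_A = 0.17 × 5.3766e-10 = 9.14022e-11
  w_B·f_B = 0.36 × 0.118202 = 0.0425527
  w_C·f_C = 0.25 × 0.127761 = 0.0319403
  w_D·f_D = 0.22 × 0.00618427 = 0.00136054
Marginal: 9.14022e-11 + 0.0425527 + 0.0319403 + 0.00136054 = 0.0758535
Responsibility of Population B: 0.0425527 / 0.0758535 ≈ 0.561

0.561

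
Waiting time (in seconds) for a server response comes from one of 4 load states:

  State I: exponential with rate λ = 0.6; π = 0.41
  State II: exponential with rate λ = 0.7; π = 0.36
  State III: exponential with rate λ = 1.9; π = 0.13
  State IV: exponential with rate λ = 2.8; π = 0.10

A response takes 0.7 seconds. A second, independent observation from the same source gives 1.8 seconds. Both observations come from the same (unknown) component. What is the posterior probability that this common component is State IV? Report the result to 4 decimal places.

Posterior ∝ prior × likelihood, so P(k | x) ∝ w_k f_k(x); normalise over all components.
Since both observations come from the same component, the likelihood for component k is f_k(x₁)·f_k(x₂).
  L_I = [0.6·e^(−0.6·0.7) = 0.6·e^(−0.4200) = 0.394228] × [0.203757] = 0.0803269
  L_II = [0.7·e^(−0.7·0.7) = 0.7·e^(−0.4900) = 0.428838] × [0.198558] = 0.0851492
  L_III = [1.9·e^(−1.9·0.7) = 1.9·e^(−1.3300) = 0.502507] × [0.0621536] = 0.0312326
  L_IV = [2.8·e^(−2.8·0.7) = 2.8·e^(−1.9600) = 0.394404] × [0.0181265] = 0.00714915
Prior × likelihood for each component:
  w_I·L_I = 0.41 × 0.0803269 = 0.032934
  w_II·L_II = 0.36 × 0.0851492 = 0.0306537
  w_III·L_III = 0.13 × 0.0312326 = 0.00406024
  w_IV·L_IV = 0.10 × 0.00714915 = 0.000714915
Marginal: 0.032934 + 0.0306537 + 0.00406024 + 0.000714915 = 0.0683629
P(State IV | x) ≈ 0.0105

0.0105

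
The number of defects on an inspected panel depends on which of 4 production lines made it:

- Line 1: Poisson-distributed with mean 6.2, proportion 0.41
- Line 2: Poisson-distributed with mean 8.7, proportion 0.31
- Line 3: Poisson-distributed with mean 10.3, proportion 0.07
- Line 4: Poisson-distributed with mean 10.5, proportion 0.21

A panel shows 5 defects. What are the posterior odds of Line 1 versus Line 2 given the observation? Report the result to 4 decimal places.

2.9616

Only the two components matter; the odds are (w_i f_i(x)) / (w_j f_j(x)).
Evaluate each component's likelihood at the observed value:
  f_1 = 0.154936
  f_2 = 0.0691915
  f_3 = 0.0324916
  f_4 = 0.0292869
0.0635236 / 0.0214494 ≈ 2.9616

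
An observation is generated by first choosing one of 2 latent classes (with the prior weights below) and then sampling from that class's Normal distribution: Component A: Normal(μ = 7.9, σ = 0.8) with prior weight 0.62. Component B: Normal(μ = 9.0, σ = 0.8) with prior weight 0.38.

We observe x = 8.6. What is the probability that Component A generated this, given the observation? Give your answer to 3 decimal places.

Apply Bayes' rule: the posterior for each component is proportional to its prior times its likelihood at x.
Evaluate each component's likelihood at the observed value:
  p_A = 0.340069
  p_B = 0.440082
Multiply by the mixture weights:
  π_A·p_A = 0.62 × 0.340069 = 0.210843
  π_B·p_B = 0.38 × 0.440082 = 0.167231
Marginal: 0.210843 + 0.167231 = 0.378074
P(Component A | the observation) ≈ 0.558

0.558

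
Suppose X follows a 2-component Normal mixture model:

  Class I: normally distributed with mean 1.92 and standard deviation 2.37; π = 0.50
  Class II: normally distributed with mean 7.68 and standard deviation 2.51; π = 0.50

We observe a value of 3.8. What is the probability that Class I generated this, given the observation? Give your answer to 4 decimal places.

0.7186

P(component k | x) = π_k·f_k(x) / marginal(x), where marginal(x) = Σ_j π_j·f_j(x).
Normal densities:
  L_I = (1/(2.37·√(2π)))·exp(−(3.8−1.92)²/(2·2.37²)) = 0.168330·exp(-0.31462) = 0.122892
  L_II = (1/(2.51·√(2π)))·exp(−(3.8−7.68)²/(2·2.51²)) = 0.158941·exp(-1.19477) = 0.048123
Prior × likelihood for each component:
  π_I·L_I = 0.50 × 0.122892 = 0.0614459
  π_II·L_II = 0.50 × 0.048123 = 0.0240615
Denominator: 0.0614459 + 0.0240615 = 0.0855074
P(Class I | x) = 0.0614459 / 0.0855074 ≈ 0.7186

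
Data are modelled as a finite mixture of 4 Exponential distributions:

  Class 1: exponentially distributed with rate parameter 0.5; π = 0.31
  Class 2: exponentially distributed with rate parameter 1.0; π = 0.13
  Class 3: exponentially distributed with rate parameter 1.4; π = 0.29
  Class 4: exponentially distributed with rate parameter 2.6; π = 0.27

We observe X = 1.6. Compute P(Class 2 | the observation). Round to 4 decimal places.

0.1749

By Bayes' theorem, P(k | x) = π_k f_k(x) / Σ_j π_j f_j(x).
Component likelihoods at x = 1.6:
  L_1 = 0.224664
  L_2 = 0.201897
  L_3 = 0.149042
  L_4 = 0.0405797
Multiply by the mixture weights:
  π_1·L_1 = 0.31 × 0.224664 = 0.069646
  π_2·L_2 = 0.13 × 0.201897 = 0.0262465
  π_3·L_3 = 0.29 × 0.149042 = 0.0432222
  π_4·L_4 = 0.27 × 0.0405797 = 0.0109565
Marginal: 0.069646 + 0.0262465 + 0.0432222 + 0.0109565 = 0.150071
P(Class 2 | the observation) = 0.0262465 / 0.150071 ≈ 0.1749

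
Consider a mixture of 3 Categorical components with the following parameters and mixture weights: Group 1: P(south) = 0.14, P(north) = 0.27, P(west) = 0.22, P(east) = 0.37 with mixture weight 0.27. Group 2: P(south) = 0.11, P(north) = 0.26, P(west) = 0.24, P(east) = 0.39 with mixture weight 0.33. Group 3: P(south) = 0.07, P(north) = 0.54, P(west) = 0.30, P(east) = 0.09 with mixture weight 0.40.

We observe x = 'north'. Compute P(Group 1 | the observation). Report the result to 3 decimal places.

0.195

The responsibility of component k is π_k f_k(x) divided by Σ_j π_j f_j(x).
Categorical probabilities:
  p_1 = P(north | comp) = 0.27
  p_2 = P(north | comp) = 0.26
  p_3 = P(north | comp) = 0.54
Weight by the priors:
  π_1·p_1 = 0.27 × 0.27 = 0.0729
  π_2·p_2 = 0.33 × 0.26 = 0.0858
  π_3·p_3 = 0.40 × 0.54 = 0.216
Evidence: 0.0729 + 0.0858 + 0.216 = 0.3747
So the posterior for Group 1 is 0.0729 / 0.3747 ≈ 0.195.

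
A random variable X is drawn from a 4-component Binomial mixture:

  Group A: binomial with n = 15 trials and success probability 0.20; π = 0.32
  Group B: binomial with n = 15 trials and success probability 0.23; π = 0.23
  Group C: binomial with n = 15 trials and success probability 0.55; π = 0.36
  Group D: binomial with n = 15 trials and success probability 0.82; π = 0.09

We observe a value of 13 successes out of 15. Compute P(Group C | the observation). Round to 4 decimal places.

The responsibility of component k is π_k f_k(x) divided by Σ_j π_j f_j(x).
Component likelihoods at x = 13 successes out of 15:
  f_A = C(15,13)·0.20^13·0.80^2 = 105·8.192e-10·0.64 = 5.50502e-08
  f_B = C(15,13)·0.23^13·0.77^2 = 105·5.04036e-09·0.5929 = 3.13785e-07
  f_C = C(15,13)·0.55^13·0.45^2 = 105·0.00042142·0.2025 = 0.00896044
  f_D = C(15,13)·0.82^13·0.18^2 = 105·0.0757844·0.0324 = 0.257819
Weight by the priors:
  π_A·f_A = 0.32 × 5.50502e-08 = 1.76161e-08
  π_B·f_B = 0.23 × 3.13785e-07 = 7.21706e-08
  π_C·f_C = 0.36 × 0.00896044 = 0.00322576
  π_D·f_D = 0.09 × 0.257819 = 0.0232037
Marginal: 1.76161e-08 + 7.21706e-08 + 0.00322576 + 0.0232037 = 0.0264295
Responsibility of Group C: 0.00322576 / 0.0264295 ≈ 0.1221

0.1221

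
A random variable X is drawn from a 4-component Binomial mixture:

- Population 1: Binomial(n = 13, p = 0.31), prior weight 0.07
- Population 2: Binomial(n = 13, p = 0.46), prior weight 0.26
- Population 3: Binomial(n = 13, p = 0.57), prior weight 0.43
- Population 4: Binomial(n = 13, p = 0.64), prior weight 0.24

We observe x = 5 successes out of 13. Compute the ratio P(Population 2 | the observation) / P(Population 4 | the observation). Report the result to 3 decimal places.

5.326

Posterior odds = (w_i f_i(x)) / (w_j f_j(x)); the normalising sum cancels.
Component likelihoods at x = 5 successes out of 13:
  f_1 = 0.189313
  f_2 = 0.191654
  f_3 = 0.0905108
  f_4 = 0.0389851
Posterior odds = (w_2·f_2) / (w_4·f_4) = (0.26·0.191654) / (0.24·0.0389851) = 0.04983 / 0.00935642 ≈ 5.326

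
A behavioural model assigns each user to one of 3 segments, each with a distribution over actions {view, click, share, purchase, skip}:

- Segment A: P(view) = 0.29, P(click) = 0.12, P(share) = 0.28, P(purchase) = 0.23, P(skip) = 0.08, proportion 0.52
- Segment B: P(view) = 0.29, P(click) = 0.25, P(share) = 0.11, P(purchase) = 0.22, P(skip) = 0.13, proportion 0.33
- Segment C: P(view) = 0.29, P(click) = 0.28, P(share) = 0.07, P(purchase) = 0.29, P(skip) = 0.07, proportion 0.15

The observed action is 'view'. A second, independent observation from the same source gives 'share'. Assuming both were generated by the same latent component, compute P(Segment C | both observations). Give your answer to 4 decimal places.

0.0546

Apply Bayes' rule: the posterior for each component is proportional to its prior times its likelihood at x.
Since both observations come from the same component, the likelihood for component k is f_k(x₁)·f_k(x₂).
  p_A = [P(view | comp) = 0.29] × [0.28] = 0.0812
  p_B = [P(view | comp) = 0.29] × [0.11] = 0.0319
  p_C = [P(view | comp) = 0.29] × [0.07] = 0.0203
Prior × likelihood for each component:
  π_A·p_A = 0.52 × 0.0812 = 0.042224
  π_B·p_B = 0.33 × 0.0319 = 0.010527
  π_C·p_C = 0.15 × 0.0203 = 0.003045
Denominator: 0.042224 + 0.010527 + 0.003045 = 0.055796
So the posterior for Segment C is 0.003045 / 0.055796 ≈ 0.0546.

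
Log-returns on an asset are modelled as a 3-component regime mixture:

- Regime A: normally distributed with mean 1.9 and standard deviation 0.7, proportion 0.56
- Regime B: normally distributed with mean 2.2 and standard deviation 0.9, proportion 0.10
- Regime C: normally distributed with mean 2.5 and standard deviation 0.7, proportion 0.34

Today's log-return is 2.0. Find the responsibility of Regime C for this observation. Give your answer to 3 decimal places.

The responsibility of component k is P(Z=k) f_k(x) divided by Σ_j P(Z=j) f_j(x).
Normal densities:
  f_A = 0.564132
  f_B = 0.432458
  f_C = 0.441593
Prior × likelihood for each component:
  P(Z=A)·f_A = 0.56 × 0.564132 = 0.315914
  P(Z=B)·f_B = 0.10 × 0.432458 = 0.0432458
  P(Z=C)·f_C = 0.34 × 0.441593 = 0.150142
Evidence: 0.315914 + 0.0432458 + 0.150142 = 0.509301
P(Regime C | data) ≈ 0.295

0.295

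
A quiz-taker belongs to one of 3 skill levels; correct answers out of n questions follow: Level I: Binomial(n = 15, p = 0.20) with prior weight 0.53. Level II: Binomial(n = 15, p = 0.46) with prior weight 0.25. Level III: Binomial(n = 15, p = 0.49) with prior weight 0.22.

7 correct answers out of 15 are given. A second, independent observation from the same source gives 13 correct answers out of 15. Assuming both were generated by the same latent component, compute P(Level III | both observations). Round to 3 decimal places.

Posterior ∝ prior × likelihood, so P(k | x) ∝ π_k f_k(x); normalise over all components.
Since both observations come from the same component, the likelihood for component k is f_k(x₁)·f_k(x₂).
  f_I = [0.0138191] × [5.50502e-08] = 7.60742e-10
  f_II = [0.20277] × [0.00126424] = 0.000256349
  f_III = [0.199748] × [0.00256377] = 0.000512108
Weight by the priors:
  π_I·f_I = 0.53 × 7.60742e-10 = 4.03193e-10
  π_II·f_II = 0.25 × 0.000256349 = 6.40873e-05
  π_III·f_III = 0.22 × 0.000512108 = 0.000112664
Marginal: 4.03193e-10 + 6.40873e-05 + 0.000112664 = 0.000176751
P(Level III | data) = 0.000112664 / 0.000176751 ≈ 0.637

0.637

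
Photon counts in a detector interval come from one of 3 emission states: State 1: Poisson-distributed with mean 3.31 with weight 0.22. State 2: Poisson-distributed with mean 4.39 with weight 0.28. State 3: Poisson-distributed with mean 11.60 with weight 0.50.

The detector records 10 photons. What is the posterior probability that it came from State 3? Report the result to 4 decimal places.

The responsibility of component k is π_k f_k(x) divided by Σ_j π_j f_j(x).
Component likelihoods at x = 10 photons:
  L_1 = 0.00158855
  L_2 = 0.00908509
  L_3 = 0.11143
Prior × likelihood for each component:
  π_1·L_1 = 0.22 × 0.00158855 = 0.000349482
  π_2·L_2 = 0.28 × 0.00908509 = 0.00254383
  π_3·L_3 = 0.50 × 0.11143 = 0.0557148
Evidence: 0.000349482 + 0.00254383 + 0.0557148 = 0.0586081
Responsibility of State 3: 0.0557148 / 0.0586081 ≈ 0.9506

0.9506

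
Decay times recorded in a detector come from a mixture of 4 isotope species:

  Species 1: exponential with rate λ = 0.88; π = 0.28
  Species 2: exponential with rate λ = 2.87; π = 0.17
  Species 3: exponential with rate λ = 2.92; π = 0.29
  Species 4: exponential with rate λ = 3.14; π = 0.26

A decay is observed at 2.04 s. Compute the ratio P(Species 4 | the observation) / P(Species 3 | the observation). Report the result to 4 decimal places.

The posterior odds equal the prior odds times the likelihood ratio: (P(Z=i)/P(Z=j))·(f_i(x)/f_j(x)).
Exponential densities:
  L_1 = 0.88·e^(−0.88·2.04) = 0.88·e^(−1.7952) = 0.146163
  L_2 = 2.87·e^(−2.87·2.04) = 2.87·e^(−5.8548) = 0.00822573
  L_3 = 2.92·e^(−2.92·2.04) = 2.92·e^(−5.9568) = 0.00755749
  L_4 = 3.14·e^(−3.14·2.04) = 3.14·e^(−6.4056) = 0.00518815
Posterior odds = (P(Z=4)·L_4) / (P(Z=3)·L_3) = (0.26·0.00518815) / (0.29·0.00755749) = 0.00134892 / 0.00219167 ≈ 0.6155

0.6155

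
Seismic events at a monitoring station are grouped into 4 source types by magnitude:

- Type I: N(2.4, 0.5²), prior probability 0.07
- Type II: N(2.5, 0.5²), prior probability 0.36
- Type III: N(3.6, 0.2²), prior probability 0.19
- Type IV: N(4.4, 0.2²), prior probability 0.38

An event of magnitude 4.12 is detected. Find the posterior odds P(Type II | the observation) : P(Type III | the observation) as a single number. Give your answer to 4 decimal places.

Posterior odds = (π_i f_i(x)) / (π_j f_j(x)); the normalising sum cancels.
Normal densities:
  f_I = (1/(0.5·√(2π)))·exp(−(4.12−2.4)²/(2·0.5²)) = 0.797885·exp(-5.91680) = 0.00214935
  f_II = (1/(0.5·√(2π)))·exp(−(4.12−2.5)²/(2·0.5²)) = 0.797885·exp(-5.24880) = 0.00419194
  f_III = (1/(0.2·√(2π)))·exp(−(4.12−3.6)²/(2·0.2²)) = 1.994711·exp(-3.38000) = 0.0679148
  f_IV = (1/(0.2·√(2π)))·exp(−(4.12−4.4)²/(2·0.2²)) = 1.994711·exp(-0.98000) = 0.748637
0.0015091 / 0.0129038 ≈ 0.1169

0.1169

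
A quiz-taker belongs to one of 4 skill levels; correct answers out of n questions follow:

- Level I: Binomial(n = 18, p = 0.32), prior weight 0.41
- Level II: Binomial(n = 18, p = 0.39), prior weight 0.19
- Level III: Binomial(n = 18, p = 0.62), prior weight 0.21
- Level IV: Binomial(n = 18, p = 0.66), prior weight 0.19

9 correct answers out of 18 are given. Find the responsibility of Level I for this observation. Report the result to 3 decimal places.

0.271

The responsibility of component k is π_k f_k(x) divided by Σ_j π_j f_j(x).
Component likelihoods at x = 9 correct answers out of 18:
  p_I = 0.0531796
  p_II = 0.118677
  p_III = 0.108741
  p_IV = 0.0701489
Multiply by the mixture weights:
  π_I·p_I = 0.41 × 0.0531796 = 0.0218036
  π_II·p_II = 0.19 × 0.118677 = 0.0225485
  π_III·p_III = 0.21 × 0.108741 = 0.0228356
  π_IV·p_IV = 0.19 × 0.0701489 = 0.0133283
Denominator: 0.0218036 + 0.0225485 + 0.0228356 + 0.0133283 = 0.080516
Responsibility of Level I: 0.0218036 / 0.080516 ≈ 0.271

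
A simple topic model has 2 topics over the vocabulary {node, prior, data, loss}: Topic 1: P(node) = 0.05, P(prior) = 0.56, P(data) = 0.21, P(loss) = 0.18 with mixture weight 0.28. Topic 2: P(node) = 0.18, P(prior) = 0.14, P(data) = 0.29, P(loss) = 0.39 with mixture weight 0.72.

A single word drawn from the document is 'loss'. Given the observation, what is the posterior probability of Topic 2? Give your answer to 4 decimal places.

0.8478

Posterior ∝ prior × likelihood, so P(k | x) ∝ w_k f_k(x); normalise over all components.
Categorical probabilities:
  p_1 = P(loss | comp) = 0.18
  p_2 = P(loss | comp) = 0.39
Prior × likelihood for each component:
  w_1·p_1 = 0.28 × 0.18 = 0.0504
  w_2·p_2 = 0.72 × 0.39 = 0.2808
Marginal: 0.0504 + 0.2808 = 0.3312
So the posterior for Topic 2 is 0.2808 / 0.3312 ≈ 0.8478.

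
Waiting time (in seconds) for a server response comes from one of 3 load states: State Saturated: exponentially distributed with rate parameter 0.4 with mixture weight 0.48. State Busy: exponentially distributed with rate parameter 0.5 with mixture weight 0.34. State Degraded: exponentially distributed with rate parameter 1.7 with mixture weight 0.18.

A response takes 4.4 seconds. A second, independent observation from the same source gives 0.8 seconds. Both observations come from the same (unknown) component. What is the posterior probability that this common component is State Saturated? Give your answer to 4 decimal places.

0.6003

P(component k | x) = π_k·f_k(x) / marginal(x), where marginal(x) = Σ_j π_j·f_j(x).
Since both observations come from the same component, the likelihood for component k is f_k(x₁)·f_k(x₂).
  L_Saturated = [0.0688179] × [0.29046] = 0.0199888
  L_Busy = [0.0554016] × [0.33516] = 0.0185684
  L_Degraded = [0.000959238] × [0.436323] = 0.000418538
Multiply by the mixture weights:
  π_Saturated·L_Saturated = 0.48 × 0.0199888 = 0.00959464
  π_Busy·L_Busy = 0.34 × 0.0185684 = 0.00631325
  π_Degraded·L_Degraded = 0.18 × 0.000418538 = 7.53368e-05
Denominator: 0.00959464 + 0.00631325 + 7.53368e-05 = 0.0159832
P(State Saturated | data) = 0.00959464 / 0.0159832 ≈ 0.6003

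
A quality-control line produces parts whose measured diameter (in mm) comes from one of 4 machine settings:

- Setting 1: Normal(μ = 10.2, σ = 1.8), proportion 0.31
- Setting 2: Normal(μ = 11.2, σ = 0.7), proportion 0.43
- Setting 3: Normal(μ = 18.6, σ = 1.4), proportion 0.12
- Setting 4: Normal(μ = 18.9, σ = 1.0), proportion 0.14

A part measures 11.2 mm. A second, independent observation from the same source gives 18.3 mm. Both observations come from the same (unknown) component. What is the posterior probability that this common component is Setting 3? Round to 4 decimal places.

P(component k | x) = w_k·f_k(x) / marginal(x), where marginal(x) = Σ_j w_j·f_j(x).
Since both observations come from the same component, the likelihood for component k is f_k(x₁)·f_k(x₂).
  L_1 = [0.18994] × [8.87986e-06] = 1.68664e-06
  L_2 = [0.569918] × [2.60757e-23] = 1.4861e-23
  L_3 = [2.44317e-07] × [0.278491] = 6.80401e-08
  L_4 = [5.32415e-14] × [0.333225] = 1.77414e-14
Multiply by the mixture weights:
  w_1·L_1 = 0.31 × 1.68664e-06 = 5.22859e-07
  w_2·L_2 = 0.43 × 1.4861e-23 = 6.39022e-24
  w_3·L_3 = 0.12 × 6.80401e-08 = 8.16481e-09
  w_4·L_4 = 0.14 × 1.77414e-14 = 2.48379e-15
Normaliser: 5.22859e-07 + 6.39022e-24 + 8.16481e-09 + 2.48379e-15 = 5.31024e-07
P(Setting 3 | x₁, x₂) ≈ 0.0154

0.0154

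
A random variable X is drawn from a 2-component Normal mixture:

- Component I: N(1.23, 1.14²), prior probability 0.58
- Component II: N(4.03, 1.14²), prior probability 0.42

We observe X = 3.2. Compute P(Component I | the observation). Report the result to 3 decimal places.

P(component k | x) = π_k·f_k(x) / marginal(x), where marginal(x) = Σ_j π_j·f_j(x).
Normal densities:
  p_I = (1/(1.14·√(2π)))·exp(−(3.2−1.23)²/(2·1.14²)) = 0.349949·exp(-1.49311) = 0.0786239
  p_II = (1/(1.14·√(2π)))·exp(−(3.2−4.03)²/(2·1.14²)) = 0.349949·exp(-0.26504) = 0.268472
Weight by the priors:
  π_I·p_I = 0.58 × 0.0786239 = 0.0456018
  π_II·p_II = 0.42 × 0.268472 = 0.112758
Evidence: 0.0456018 + 0.112758 = 0.15836
So the posterior for Component I is 0.0456018 / 0.15836 ≈ 0.288.

0.288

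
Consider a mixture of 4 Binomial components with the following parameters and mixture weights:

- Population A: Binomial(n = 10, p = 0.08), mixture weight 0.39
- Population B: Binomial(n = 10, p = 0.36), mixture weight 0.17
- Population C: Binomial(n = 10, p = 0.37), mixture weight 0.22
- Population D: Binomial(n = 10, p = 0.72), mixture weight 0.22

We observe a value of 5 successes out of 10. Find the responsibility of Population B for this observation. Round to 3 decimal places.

Posterior ∝ prior × likelihood, so P(k | x) ∝ w_k f_k(x); normalise over all components.
Evaluate each component's likelihood at the observed value:
  p_A = C(10,5)·0.08^5·0.92^5 = 252·3.2768e-06·0.659082 = 0.000544239
  p_B = C(10,5)·0.36^5·0.64^5 = 252·0.00604662·0.107374 = 0.163611
  p_C = C(10,5)·0.37^5·0.63^5 = 252·0.0069344·0.0992437 = 0.173425
  p_D = C(10,5)·0.72^5·0.28^5 = 252·0.193492·0.00172104 = 0.0839176
Prior × likelihood for each component:
  w_A·p_A = 0.39 × 0.000544239 = 0.000212253
  w_B·p_B = 0.17 × 0.163611 = 0.0278139
  w_C·p_C = 0.22 × 0.173425 = 0.0381535
  w_D·p_D = 0.22 × 0.0839176 = 0.0184619
Evidence: 0.000212253 + 0.0278139 + 0.0381535 + 0.0184619 = 0.0846415
So the posterior for Population B is 0.0278139 / 0.0846415 ≈ 0.329.

0.329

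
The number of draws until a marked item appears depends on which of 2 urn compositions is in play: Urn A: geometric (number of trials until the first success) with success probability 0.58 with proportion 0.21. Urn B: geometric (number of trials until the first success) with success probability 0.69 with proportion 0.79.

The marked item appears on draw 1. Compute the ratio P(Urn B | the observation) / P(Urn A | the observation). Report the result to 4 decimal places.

Since P(k|x) ∝ P(Z=k) f_k(x), the posterior odds are P(Z=i) f_i(x) / (P(Z=j) f_j(x)).
Geometric probabilities:
  f_A = 0.58·(1−0.58)^0 = 0.58·1 = 0.58
  f_B = 0.69·(1−0.69)^0 = 0.69·1 = 0.69
0.5451 / 0.1218 ≈ 4.4754

4.4754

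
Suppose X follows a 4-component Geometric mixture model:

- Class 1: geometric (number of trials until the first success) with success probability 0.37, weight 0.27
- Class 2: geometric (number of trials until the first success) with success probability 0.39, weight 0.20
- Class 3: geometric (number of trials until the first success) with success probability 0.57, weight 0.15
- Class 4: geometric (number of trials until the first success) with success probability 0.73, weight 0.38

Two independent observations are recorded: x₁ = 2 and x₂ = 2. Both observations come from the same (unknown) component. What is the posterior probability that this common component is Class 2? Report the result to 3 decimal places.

0.227

Posterior ∝ prior × likelihood, so P(k | x) ∝ π_k f_k(x); normalise over all components.
Since both observations come from the same component, the likelihood for component k is f_k(x₁)·f_k(x₂).
  f_1 = [0.2331] × [0.2331] = 0.0543356
  f_2 = [0.2379] × [0.2379] = 0.0565964
  f_3 = [0.2451] × [0.2451] = 0.060074
  f_4 = [0.1971] × [0.1971] = 0.0388484
Weight by the priors:
  π_1·f_1 = 0.27 × 0.0543356 = 0.0146706
  π_2·f_2 = 0.20 × 0.0565964 = 0.0113193
  π_3·f_3 = 0.15 × 0.060074 = 0.0090111
  π_4·f_4 = 0.38 × 0.0388484 = 0.0147624
Normaliser: 0.0146706 + 0.0113193 + 0.0090111 + 0.0147624 = 0.0497634
Responsibility of Class 2: 0.0113193 / 0.0497634 ≈ 0.227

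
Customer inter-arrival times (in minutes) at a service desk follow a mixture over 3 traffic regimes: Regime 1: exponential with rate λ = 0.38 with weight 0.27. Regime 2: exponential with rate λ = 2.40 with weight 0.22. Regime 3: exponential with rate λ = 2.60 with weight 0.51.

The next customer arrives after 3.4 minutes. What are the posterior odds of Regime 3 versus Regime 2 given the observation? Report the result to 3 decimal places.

Posterior odds = (π_i f_i(x)) / (π_j f_j(x)); the normalising sum cancels.
Evaluate each component's likelihood at the observed value:
  p_1 = 0.38·e^(−0.38·3.4) = 0.38·e^(−1.2920) = 0.104394
  p_2 = 2.40·e^(−2.40·3.4) = 2.40·e^(−8.1600) = 0.00068607
  p_3 = 2.60·e^(−2.60·3.4) = 2.60·e^(−8.8400) = 0.000376539
0.000192035 / 0.000150935 ≈ 1.272

1.272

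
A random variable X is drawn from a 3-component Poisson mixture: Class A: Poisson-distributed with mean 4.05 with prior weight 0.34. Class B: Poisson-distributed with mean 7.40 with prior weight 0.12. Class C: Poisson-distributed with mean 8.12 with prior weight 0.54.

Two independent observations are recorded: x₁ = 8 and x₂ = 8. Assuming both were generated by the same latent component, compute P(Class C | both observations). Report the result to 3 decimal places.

0.804

Apply Bayes' rule: the posterior for each component is proportional to its prior times its likelihood at x.
Since both observations come from the same component, the likelihood for component k is f_k(x₁)·f_k(x₂).
  L_A = [e^(−4.05)·4.05^8/8! = 0.0312771] × [0.0312771] = 0.000978259
  L_B = [e^(−7.40)·7.40^8/8! = 0.136318] × [0.136318] = 0.0185827
  L_C = [e^(−8.12)·8.12^8/8! = 0.139462] × [0.139462] = 0.0194497
Unnormalised posteriors:
  w_A·L_A = 0.34 × 0.000978259 = 0.000332608
  w_B·L_B = 0.12 × 0.0185827 = 0.00222992
  w_C·L_C = 0.54 × 0.0194497 = 0.0105028
Evidence: 0.000332608 + 0.00222992 + 0.0105028 = 0.0130654
P(Class C | x₁,x₂) = 0.0105028 / 0.0130654 ≈ 0.804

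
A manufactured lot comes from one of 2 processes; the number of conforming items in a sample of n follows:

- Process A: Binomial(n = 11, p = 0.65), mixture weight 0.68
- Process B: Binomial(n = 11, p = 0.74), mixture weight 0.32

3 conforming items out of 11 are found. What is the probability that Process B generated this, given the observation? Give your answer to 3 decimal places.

0.060

Apply Bayes' rule: the posterior for each component is proportional to its prior times its likelihood at x.
Component likelihoods at x = 3 conforming items out of 11:
  L_A = C(11,3)·0.65^3·0.35^8 = 165·0.274625·0.000225188 = 0.010204
  L_B = C(11,3)·0.74^3·0.26^8 = 165·0.405224·2.08827e-05 = 0.00139626
Prior × likelihood for each component:
  P(Z=A)·L_A = 0.68 × 0.010204 = 0.00693869
  P(Z=B)·L_B = 0.32 × 0.00139626 = 0.000446803
Denominator: 0.00693869 + 0.000446803 = 0.00738549
So the posterior for Process B is 0.000446803 / 0.00738549 ≈ 0.060.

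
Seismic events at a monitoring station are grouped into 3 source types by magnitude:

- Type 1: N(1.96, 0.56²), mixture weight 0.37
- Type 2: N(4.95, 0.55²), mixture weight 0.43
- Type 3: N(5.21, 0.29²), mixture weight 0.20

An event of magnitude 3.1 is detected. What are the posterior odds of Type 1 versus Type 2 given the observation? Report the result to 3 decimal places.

The posterior odds equal the prior odds times the likelihood ratio: (P(Z=i)/P(Z=j))·(f_i(x)/f_j(x)).
Normal densities:
  p_1 = 0.0897088
  p_2 = 0.00253357
  p_3 = 4.39678e-12
0.0331923 / 0.00108943 ≈ 30.467

30.467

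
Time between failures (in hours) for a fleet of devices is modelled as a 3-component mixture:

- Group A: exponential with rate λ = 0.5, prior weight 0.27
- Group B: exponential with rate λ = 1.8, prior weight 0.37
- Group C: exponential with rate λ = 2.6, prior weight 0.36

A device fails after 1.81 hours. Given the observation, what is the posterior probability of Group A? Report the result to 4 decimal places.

Apply Bayes' rule: the posterior for each component is proportional to its prior times its likelihood at x.
Exponential densities:
  p_A = 0.202271
  p_B = 0.0692375
  p_C = 0.0235063
Multiply by the mixture weights:
  π_A·p_A = 0.27 × 0.202271 = 0.0546132
  π_B·p_B = 0.37 × 0.0692375 = 0.0256179
  π_C·p_C = 0.36 × 0.0235063 = 0.00846225
Marginal: 0.0546132 + 0.0256179 + 0.00846225 = 0.0886933
Responsibility of Group A: 0.0546132 / 0.0886933 ≈ 0.6158

0.6158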